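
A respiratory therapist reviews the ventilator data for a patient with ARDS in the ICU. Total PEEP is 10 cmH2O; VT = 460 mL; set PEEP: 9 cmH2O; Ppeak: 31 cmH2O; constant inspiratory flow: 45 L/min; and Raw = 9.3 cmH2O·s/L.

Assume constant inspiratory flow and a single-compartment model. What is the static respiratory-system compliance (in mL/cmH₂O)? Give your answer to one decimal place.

32.8

Flow: 45 L/min ÷ 60 = 0.75 L/s.
Total PEEP = 10 cmH2O (set 9 + intrinsic 1); this is the baseline alveolar pressure.
Equation of motion (constant flow): PIP = Vt/C + R·V̇ + PEEP.
Vt/C = PIP − R·V̇ − PEEP = 31 − 9.3×0.75 − 10 = 31 − 6.975 − 10 = 14.025 cmH2O.
C = Vt / 14.025 = 460 / 14.025 = 32.799 mL/cmH2O.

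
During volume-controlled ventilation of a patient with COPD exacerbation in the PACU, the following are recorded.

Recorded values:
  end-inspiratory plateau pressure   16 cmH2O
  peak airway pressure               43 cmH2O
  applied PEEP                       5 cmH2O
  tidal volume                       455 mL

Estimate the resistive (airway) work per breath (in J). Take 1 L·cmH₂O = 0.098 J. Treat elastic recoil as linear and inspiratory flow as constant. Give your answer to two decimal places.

With constant inspiratory flow the resistive pressure is constant at PIP − Pplat = 43 − 16 = 27.0 cmH2O, so resistive work = 27.0 × 0.455 = 12.285 L·cmH2O.
× 0.098 J/(L·cmH2O) → 1.204 J.

1.20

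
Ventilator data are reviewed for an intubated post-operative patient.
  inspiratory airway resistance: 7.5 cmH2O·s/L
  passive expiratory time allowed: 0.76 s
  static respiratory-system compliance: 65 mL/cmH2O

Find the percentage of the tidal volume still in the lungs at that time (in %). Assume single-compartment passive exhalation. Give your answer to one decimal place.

τ = R × C = 7.5 × 65 mL/cmH2O = 7.5 × 0.065 L/cmH2O = 0.4875 s.
Passive exhalation: V(t)/V₀ = e^(−t/τ) = e^(−0.76/0.4875) = 0.2104.
Fraction remaining = 0.2104 → 21.04%.

21.0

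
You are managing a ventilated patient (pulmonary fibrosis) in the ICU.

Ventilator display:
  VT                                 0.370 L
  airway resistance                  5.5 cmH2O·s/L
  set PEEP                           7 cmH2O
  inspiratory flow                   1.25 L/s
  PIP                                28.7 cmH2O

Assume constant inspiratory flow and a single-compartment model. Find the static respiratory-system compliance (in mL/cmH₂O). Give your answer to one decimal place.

Equation of motion (constant flow): PIP = Vt/C + R·V̇ + PEEP.
Vt/C = PIP − R·V̇ − PEEP = 28.7 − 5.5×1.25 − 7 = 28.7 − 6.875 − 7 = 14.825 cmH2O.
C = Vt / 14.825 = 370 / 14.825 = 24.958 mL/cmH2O.

25.0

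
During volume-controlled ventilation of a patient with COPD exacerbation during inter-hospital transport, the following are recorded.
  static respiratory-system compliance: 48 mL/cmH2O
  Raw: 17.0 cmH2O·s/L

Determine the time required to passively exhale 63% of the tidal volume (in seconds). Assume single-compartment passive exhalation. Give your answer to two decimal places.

τ = R × C = 17.0 × 48 mL/cmH2O = 17.0 × 0.048 L/cmH2O = 0.816 s.
Exhaled fraction f = 1 − e^(−t/τ) → t = −τ·ln(1 − f) = −0.816·ln(0.37) = 0.8113 s.

0.81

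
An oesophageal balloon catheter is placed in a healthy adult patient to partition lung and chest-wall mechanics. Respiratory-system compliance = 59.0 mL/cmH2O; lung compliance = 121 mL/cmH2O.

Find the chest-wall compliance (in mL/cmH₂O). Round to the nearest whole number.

1/Ccw = 1/Crs − 1/CL.
1/Ccw = 1/59.0 − 1/121 = 0.008685.
Ccw = 115.14 mL/cmH2O.

115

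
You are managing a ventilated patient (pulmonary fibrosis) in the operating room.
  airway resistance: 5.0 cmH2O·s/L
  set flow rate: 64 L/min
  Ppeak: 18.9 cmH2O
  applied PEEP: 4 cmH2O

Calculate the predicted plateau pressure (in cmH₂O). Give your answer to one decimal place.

13.6

Flow: 64 L/min ÷ 60 = 1.0667 L/s.
Pplat = PIP − Raw × flow = 18.9 − 5.0 × 1.0667 = 18.9 − 5.334 = 13.566 cmH2O.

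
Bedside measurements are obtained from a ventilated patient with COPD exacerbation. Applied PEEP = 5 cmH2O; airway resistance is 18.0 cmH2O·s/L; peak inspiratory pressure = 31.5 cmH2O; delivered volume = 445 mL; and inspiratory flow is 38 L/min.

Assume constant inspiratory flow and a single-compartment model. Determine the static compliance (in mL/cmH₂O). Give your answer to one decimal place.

29.5

Flow: 38 L/min ÷ 60 = 0.6333 L/s.
Equation of motion (constant flow): PIP = Vt/C + R·V̇ + PEEP.
Vt/C = PIP − R·V̇ − PEEP = 31.5 − 18.0×0.6333 − 5 = 31.5 − 11.399 − 5 = 15.101 cmH2O.
C = Vt / 15.101 = 445 / 15.101 = 29.468 mL/cmH2O.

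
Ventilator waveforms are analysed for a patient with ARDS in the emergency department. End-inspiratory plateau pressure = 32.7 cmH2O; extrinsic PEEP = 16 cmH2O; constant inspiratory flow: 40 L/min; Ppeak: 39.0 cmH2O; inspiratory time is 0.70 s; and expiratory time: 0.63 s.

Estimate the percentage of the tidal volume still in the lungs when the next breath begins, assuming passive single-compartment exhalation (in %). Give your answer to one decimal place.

9.2

Flow: 40 L/min ÷ 60 = 0.6667 L/s.
Vt = flow × Ti = 0.6667 L/s × 0.70 s × 1000 mL/L = 466.69 mL.
R = (PIP − Pplat)/V̇ = (39.0 − 32.7) / 0.6667 = 6.3/0.6667 = 9.45 cmH2O·s/L.
C = Vt/(Pplat − PEEP) = 466.69 / (32.7 − 16) = 466.69/16.7 = 27.946 mL/cmH2O.
τ = R × C = 9.45 × 0.02795 L/cmH2O = 0.2641 s.
Fraction remaining at end-expiration = e^(−Te/τ) = e^(−0.63/0.2641) = 0.09205 → 9.205%.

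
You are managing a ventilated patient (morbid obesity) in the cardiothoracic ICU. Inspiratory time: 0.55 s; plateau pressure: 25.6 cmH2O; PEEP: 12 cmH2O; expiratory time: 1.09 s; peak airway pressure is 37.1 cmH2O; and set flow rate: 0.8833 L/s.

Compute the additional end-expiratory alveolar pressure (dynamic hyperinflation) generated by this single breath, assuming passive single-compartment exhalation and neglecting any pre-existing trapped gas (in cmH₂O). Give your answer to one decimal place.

1.3

Vt = flow × Ti = 0.8833 L/s × 0.55 s × 1000 mL/L = 485.82 mL.
R = (PIP − Pplat)/V̇ = (37.1 − 25.6) / 0.8833 = 11.5/0.8833 = 13.019 cmH2O·s/L.
C = Vt/(Pplat − PEEP) = 485.82 / (25.6 − 12) = 485.82/13.6 = 35.722 mL/cmH2O.
τ = R × C = 13.019 × 0.03572 L/cmH2O = 0.465 s.
Fraction remaining = e^(−Te/τ) = e^(−1.09/0.465) = 0.09593; trapped volume = 485.82 × 0.09593 = 46.605 mL.
Additional alveolar pressure from trapping ≈ V_trapped / C = 46.605 / 35.722 = 1.305 cmH2O.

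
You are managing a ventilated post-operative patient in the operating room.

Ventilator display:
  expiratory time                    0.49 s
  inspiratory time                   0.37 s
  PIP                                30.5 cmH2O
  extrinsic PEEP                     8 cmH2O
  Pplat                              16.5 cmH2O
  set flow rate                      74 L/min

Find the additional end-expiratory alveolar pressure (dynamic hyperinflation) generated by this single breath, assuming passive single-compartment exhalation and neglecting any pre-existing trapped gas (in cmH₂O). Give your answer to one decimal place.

3.8

Flow: 74 L/min ÷ 60 = 1.2333 L/s.
Vt = flow × Ti = 1.2333 L/s × 0.37 s × 1000 mL/L = 456.32 mL.
R = (PIP − Pplat)/V̇ = (30.5 − 16.5) / 1.2333 = 14.0/1.2333 = 11.352 cmH2O·s/L.
C = Vt/(Pplat − PEEP) = 456.32 / (16.5 − 8) = 456.32/8.5 = 53.685 mL/cmH2O.
τ = R × C = 11.352 × 0.05369 L/cmH2O = 0.6095 s.
Fraction remaining = e^(−Te/τ) = e^(−0.49/0.6095) = 0.4476; trapped volume = 456.32 × 0.4476 = 204.25 mL.
Additional alveolar pressure from trapping ≈ V_trapped / C = 204.25 / 53.685 = 3.805 cmH2O.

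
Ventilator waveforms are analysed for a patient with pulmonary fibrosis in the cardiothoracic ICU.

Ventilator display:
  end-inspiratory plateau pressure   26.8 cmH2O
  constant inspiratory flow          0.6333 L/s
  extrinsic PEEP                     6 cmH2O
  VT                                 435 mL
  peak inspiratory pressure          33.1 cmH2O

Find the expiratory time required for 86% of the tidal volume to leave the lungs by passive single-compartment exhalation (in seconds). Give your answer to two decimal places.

0.41

R = (PIP − Pplat)/V̇ = (33.1 − 26.8) / 0.6333 = 6.3/0.6333 = 9.948 cmH2O·s/L.
C = Vt/(Pplat − PEEP) = 435.0 / (26.8 − 6) = 435.0/20.8 = 20.913 mL/cmH2O.
τ = R × C = 9.948 × 0.02091 L/cmH2O = 0.208 s.
t = −τ·ln(1 − 0.86) = −0.208·ln(0.14) = 0.409 s.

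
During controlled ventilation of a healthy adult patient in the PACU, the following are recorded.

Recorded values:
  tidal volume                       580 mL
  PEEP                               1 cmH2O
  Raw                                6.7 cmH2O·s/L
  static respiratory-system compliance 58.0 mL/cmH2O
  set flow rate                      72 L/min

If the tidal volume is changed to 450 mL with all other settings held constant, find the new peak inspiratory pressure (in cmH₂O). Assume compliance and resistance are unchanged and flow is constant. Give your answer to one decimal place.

Flow: 72 L/min ÷ 60 = 1.2 L/s.
PIP = Vt/C + R·V̇ + PEEP (constant-flow equation of motion).
Only the elastic term changes: ΔPIP = ΔVt / C = (450 − 580) / 58.0 = -2.241 cmH2O.
Original PIP = 580/58.0 + 6.7×1.2 + 1 = 19.04 cmH2O; new PIP = 19.04 + (-2.241) = 16.799 cmH2O.

16.8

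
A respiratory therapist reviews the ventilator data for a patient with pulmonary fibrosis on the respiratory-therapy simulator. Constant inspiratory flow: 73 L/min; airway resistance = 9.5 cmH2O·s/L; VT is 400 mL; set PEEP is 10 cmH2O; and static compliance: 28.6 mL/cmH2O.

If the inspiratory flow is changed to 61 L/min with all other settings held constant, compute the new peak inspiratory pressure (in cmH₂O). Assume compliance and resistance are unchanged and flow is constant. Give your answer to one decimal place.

33.6

Flow: 73 L/min ÷ 60 = 1.2167 L/s.
New flow: 61 L/min ÷ 60 = 1.0167 L/s.
PIP = Vt/C + R·V̇ + PEEP (constant-flow equation of motion).
Only the resistive term changes: ΔPIP = R × ΔV̇ = 9.5 × (1.0167 − 1.2167) = 9.5 × -0.2 = -1.9 cmH2O.
Original PIP = 400/28.6 + 9.5×1.2167 + 10 = 35.545 cmH2O; new PIP = 35.545 + (-1.9) = 33.645 cmH2O.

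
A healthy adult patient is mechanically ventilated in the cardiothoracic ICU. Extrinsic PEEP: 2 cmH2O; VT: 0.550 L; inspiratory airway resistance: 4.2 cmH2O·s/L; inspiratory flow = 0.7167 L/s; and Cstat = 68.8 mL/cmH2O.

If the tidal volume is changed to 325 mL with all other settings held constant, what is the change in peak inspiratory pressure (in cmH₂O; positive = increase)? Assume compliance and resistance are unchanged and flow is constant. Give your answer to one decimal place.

-3.3

PIP = Vt/C + R·V̇ + PEEP (constant-flow equation of motion).
Only the elastic term changes: ΔPIP = ΔVt / C = (325 − 550) / 68.8 = -3.27 cmH2O.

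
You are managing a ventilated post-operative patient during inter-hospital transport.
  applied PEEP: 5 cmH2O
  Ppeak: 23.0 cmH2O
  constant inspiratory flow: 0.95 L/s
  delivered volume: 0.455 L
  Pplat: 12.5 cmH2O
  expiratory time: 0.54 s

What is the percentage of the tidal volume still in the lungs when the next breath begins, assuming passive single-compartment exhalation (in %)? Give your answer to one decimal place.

R = (PIP − Pplat)/V̇ = (23.0 − 12.5) / 0.95 = 10.5/0.95 = 11.053 cmH2O·s/L.
C = Vt/(Pplat − PEEP) = 455.0 / (12.5 − 5) = 455.0/7.5 = 60.667 mL/cmH2O.
τ = R × C = 11.053 × 0.06067 L/cmH2O = 0.6706 s.
Fraction remaining at end-expiration = e^(−Te/τ) = e^(−0.54/0.6706) = 0.447 → 44.7%.

44.7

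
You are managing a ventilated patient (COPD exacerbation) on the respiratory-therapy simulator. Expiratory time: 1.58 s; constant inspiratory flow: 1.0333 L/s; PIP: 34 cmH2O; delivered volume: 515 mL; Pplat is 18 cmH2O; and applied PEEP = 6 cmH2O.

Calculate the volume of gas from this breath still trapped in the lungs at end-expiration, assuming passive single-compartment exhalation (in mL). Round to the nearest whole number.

48

R = (PIP − Pplat)/V̇ = (34 − 18) / 1.0333 = 16.0/1.0333 = 15.484 cmH2O·s/L.
C = Vt/(Pplat − PEEP) = 515.0 / (18 − 6) = 515.0/12.0 = 42.917 mL/cmH2O.
τ = R × C = 15.484 × 0.04292 L/cmH2O = 0.6646 s.
Fraction remaining = e^(−Te/τ) = e^(−1.58/0.6646) = 0.09279.
Trapped volume = 515.0 × 0.09279 = 47.787 mL.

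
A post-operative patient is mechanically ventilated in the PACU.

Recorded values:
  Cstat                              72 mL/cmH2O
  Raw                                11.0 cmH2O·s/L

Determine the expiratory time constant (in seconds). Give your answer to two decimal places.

τ = R × C = 11.0 × 72 mL/cmH2O = 11.0 × 0.072 L/cmH2O = 0.792 s.

0.79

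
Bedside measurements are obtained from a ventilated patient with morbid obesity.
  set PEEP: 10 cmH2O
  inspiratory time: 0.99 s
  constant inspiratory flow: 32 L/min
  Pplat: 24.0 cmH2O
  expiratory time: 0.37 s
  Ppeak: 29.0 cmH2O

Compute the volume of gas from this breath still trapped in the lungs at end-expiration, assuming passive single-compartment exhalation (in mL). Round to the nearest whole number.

Flow: 32 L/min ÷ 60 = 0.5333 L/s.
Vt = flow × Ti = 0.5333 L/s × 0.99 s × 1000 mL/L = 527.97 mL.
R = (PIP − Pplat)/V̇ = (29.0 − 24.0) / 0.5333 = 5.0/0.5333 = 9.376 cmH2O·s/L.
C = Vt/(Pplat − PEEP) = 527.97 / (24.0 − 10) = 527.97/14.0 = 37.712 mL/cmH2O.
τ = R × C = 9.376 × 0.03771 L/cmH2O = 0.3536 s.
Fraction remaining = e^(−Te/τ) = e^(−0.37/0.3536) = 0.3512.
Trapped volume = 527.97 × 0.3512 = 185.42 mL.

185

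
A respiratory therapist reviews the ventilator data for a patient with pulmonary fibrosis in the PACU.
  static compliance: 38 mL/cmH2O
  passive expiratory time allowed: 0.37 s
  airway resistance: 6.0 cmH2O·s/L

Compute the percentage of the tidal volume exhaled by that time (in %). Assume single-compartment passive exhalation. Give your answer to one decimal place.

80.3

τ = R × C = 6.0 × 38 mL/cmH2O = 6.0 × 0.038 L/cmH2O = 0.228 s.
Passive exhalation: V(t)/V₀ = e^(−t/τ) = e^(−0.37/0.228) = 0.1973.
Fraction exhaled = 1 − 0.1973 = 0.8027 → 80.27%.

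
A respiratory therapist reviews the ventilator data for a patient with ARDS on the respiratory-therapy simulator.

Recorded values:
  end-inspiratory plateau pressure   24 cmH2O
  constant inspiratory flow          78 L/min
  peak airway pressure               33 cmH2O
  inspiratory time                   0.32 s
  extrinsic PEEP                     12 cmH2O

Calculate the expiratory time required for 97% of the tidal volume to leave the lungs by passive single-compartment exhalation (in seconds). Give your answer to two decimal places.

0.84

Flow: 78 L/min ÷ 60 = 1.3 L/s.
Vt = flow × Ti = 1.3 L/s × 0.32 s × 1000 mL/L = 416.0 mL.
R = (PIP − Pplat)/V̇ = (33 − 24) / 1.3 = 9.0/1.3 = 6.923 cmH2O·s/L.
C = Vt/(Pplat − PEEP) = 416.0 / (24 − 12) = 416.0/12.0 = 34.667 mL/cmH2O.
τ = R × C = 6.923 × 0.03467 L/cmH2O = 0.24 s.
t = −τ·ln(1 − 0.97) = −0.24·ln(0.03) = 0.8416 s.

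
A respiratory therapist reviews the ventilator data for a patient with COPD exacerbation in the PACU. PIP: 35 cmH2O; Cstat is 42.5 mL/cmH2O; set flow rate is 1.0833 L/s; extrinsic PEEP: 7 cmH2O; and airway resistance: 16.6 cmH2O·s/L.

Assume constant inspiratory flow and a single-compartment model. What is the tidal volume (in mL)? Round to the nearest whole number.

Equation of motion (constant flow): PIP = Vt/C + R·V̇ + PEEP.
Vt/C = PIP − R·V̇ − PEEP = 35 − 17.983 − 7 = 10.017 cmH2O.
Vt = C × 10.017 = 42.5 × 10.017 = 425.72 mL.

426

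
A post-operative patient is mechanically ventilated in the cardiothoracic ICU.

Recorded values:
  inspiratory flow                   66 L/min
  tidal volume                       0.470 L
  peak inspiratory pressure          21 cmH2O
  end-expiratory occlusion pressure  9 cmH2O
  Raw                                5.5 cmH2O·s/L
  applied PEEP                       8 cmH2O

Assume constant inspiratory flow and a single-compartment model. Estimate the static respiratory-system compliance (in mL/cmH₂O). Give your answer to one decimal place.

79.0

Flow: 66 L/min ÷ 60 = 1.1 L/s.
Total PEEP = 9 cmH2O (set 8 + intrinsic 1); this is the baseline alveolar pressure.
Equation of motion (constant flow): PIP = Vt/C + R·V̇ + PEEP.
Vt/C = PIP − R·V̇ − PEEP = 21 − 5.5×1.1 − 9 = 21 − 6.05 − 9 = 5.95 cmH2O.
C = Vt / 5.95 = 470 / 5.95 = 78.992 mL/cmH2O.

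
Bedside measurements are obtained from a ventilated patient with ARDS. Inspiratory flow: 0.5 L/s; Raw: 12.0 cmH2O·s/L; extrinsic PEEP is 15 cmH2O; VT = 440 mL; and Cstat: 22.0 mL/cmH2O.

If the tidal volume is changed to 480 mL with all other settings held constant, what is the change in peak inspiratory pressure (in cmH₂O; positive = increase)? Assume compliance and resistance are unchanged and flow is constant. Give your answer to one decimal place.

PIP = Vt/C + R·V̇ + PEEP (constant-flow equation of motion).
Only the elastic term changes: ΔPIP = ΔVt / C = (480 − 440) / 22.0 = 1.818 cmH2O.

1.8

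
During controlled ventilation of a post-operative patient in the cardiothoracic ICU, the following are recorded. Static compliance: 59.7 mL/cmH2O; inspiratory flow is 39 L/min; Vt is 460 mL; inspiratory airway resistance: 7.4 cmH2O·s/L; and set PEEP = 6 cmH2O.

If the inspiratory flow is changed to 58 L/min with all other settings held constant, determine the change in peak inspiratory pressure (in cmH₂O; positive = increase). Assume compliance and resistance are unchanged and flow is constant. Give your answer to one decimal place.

Flow: 39 L/min ÷ 60 = 0.65 L/s.
New flow: 58 L/min ÷ 60 = 0.9667 L/s.
PIP = Vt/C + R·V̇ + PEEP (constant-flow equation of motion).
Only the resistive term changes: ΔPIP = R × ΔV̇ = 7.4 × (0.9667 − 0.65) = 7.4 × 0.3167 = 2.344 cmH2O.

2.3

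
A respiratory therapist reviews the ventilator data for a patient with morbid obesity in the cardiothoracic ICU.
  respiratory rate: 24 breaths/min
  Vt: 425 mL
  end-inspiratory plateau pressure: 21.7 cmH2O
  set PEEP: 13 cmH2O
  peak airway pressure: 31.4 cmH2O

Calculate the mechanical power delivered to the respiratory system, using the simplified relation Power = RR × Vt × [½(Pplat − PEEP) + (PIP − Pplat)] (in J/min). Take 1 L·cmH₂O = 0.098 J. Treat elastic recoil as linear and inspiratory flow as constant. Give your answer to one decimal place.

14.0

Per-breath work = Vt × [½(Pplat−PEEP) + (PIP−Pplat)] = 0.425 × [0.5×8.7 + 9.7] = 0.425 × 14.05 = 5.971 L·cmH2O.
Power = 24 × 5.971 = 143.3 L·cmH2O/min.
× 0.098 J/(L·cmH2O) → 14.043 J/min.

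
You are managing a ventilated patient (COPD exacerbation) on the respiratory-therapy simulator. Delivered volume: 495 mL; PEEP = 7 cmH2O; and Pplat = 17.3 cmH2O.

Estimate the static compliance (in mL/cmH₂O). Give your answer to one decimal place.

Cstat = Vt / (Pplat − PEEP) = 495 / (17.3 − 7) = 495 / 10.3 = 48.058 mL/cmH2O.

48.1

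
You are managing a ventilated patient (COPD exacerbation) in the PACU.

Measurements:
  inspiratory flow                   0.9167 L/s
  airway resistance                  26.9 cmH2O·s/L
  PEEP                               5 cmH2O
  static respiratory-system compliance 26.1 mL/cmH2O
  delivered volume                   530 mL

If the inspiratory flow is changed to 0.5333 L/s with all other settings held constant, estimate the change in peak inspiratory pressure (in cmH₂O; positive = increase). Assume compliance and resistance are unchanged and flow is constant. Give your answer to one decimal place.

PIP = Vt/C + R·V̇ + PEEP (constant-flow equation of motion).
Only the resistive term changes: ΔPIP = R × ΔV̇ = 26.9 × (0.5333 − 0.9167) = 26.9 × -0.3834 = -10.313 cmH2O.

-10.3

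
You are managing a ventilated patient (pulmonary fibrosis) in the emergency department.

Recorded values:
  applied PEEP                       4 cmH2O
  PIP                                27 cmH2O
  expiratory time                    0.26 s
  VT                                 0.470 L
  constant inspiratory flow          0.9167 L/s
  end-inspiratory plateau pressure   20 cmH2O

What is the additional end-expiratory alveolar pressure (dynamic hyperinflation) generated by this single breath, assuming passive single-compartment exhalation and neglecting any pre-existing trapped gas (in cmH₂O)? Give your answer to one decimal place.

R = (PIP − Pplat)/V̇ = (27 − 20) / 0.9167 = 7.0/0.9167 = 7.636 cmH2O·s/L.
C = Vt/(Pplat − PEEP) = 470.0 / (20 − 4) = 470.0/16.0 = 29.375 mL/cmH2O.
τ = R × C = 7.636 × 0.02938 L/cmH2O = 0.2243 s.
Fraction remaining = e^(−Te/τ) = e^(−0.26/0.2243) = 0.3137; trapped volume = 470.0 × 0.3137 = 147.44 mL.
Additional alveolar pressure from trapping ≈ V_trapped / C = 147.44 / 29.375 = 5.019 cmH2O.

5.0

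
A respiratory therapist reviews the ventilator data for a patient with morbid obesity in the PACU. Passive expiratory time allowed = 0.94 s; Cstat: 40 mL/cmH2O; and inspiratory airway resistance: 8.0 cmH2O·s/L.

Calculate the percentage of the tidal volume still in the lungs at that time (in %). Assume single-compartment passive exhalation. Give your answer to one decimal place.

τ = R × C = 8.0 × 40 mL/cmH2O = 8.0 × 0.040 L/cmH2O = 0.32 s.
Passive exhalation: V(t)/V₀ = e^(−t/τ) = e^(−0.94/0.32) = 0.053.
Fraction remaining = 0.053 → 5.3%.

5.3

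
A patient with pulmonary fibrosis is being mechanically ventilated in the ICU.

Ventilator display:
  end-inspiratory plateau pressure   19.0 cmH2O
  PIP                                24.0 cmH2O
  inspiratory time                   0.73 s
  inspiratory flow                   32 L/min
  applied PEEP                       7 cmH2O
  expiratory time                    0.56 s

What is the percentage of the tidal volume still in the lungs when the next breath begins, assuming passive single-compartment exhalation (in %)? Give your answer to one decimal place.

15.9

Flow: 32 L/min ÷ 60 = 0.5333 L/s.
Vt = flow × Ti = 0.5333 L/s × 0.73 s × 1000 mL/L = 389.31 mL.
R = (PIP − Pplat)/V̇ = (24.0 − 19.0) / 0.5333 = 5.0/0.5333 = 9.376 cmH2O·s/L.
C = Vt/(Pplat − PEEP) = 389.31 / (19.0 − 7) = 389.31/12.0 = 32.443 mL/cmH2O.
τ = R × C = 9.376 × 0.03244 L/cmH2O = 0.3042 s.
Fraction remaining at end-expiration = e^(−Te/τ) = e^(−0.56/0.3042) = 0.1587 → 15.87%.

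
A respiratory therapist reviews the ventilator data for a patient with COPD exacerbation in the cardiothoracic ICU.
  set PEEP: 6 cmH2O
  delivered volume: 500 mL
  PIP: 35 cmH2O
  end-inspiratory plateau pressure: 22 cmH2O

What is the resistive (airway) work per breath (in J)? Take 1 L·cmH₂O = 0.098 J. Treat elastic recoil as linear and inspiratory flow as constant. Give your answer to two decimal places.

0.64

With constant inspiratory flow the resistive pressure is constant at PIP − Pplat = 35 − 22 = 13.0 cmH2O, so resistive work = 13.0 × 0.500 = 6.5 L·cmH2O.
× 0.098 J/(L·cmH2O) → 0.637 J.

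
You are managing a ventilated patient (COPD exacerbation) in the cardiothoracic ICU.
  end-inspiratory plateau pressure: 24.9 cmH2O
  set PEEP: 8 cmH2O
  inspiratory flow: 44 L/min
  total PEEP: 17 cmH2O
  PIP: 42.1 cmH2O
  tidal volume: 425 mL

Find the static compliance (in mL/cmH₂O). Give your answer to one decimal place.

53.8

End-expiratory occlusion gives total PEEP = 17 cmH2O (intrinsic PEEP = 17 − 8 = 9). Use total PEEP for the elastic gradient.
Cstat = Vt / (Pplat − PEEPtotal) = 425 / (24.9 − 17) = 425 / 7.9 = 53.797 mL/cmH2O.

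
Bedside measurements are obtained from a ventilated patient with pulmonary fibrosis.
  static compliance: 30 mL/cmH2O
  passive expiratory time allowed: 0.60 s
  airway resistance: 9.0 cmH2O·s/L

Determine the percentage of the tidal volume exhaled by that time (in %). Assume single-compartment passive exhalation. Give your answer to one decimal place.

τ = R × C = 9.0 × 30 mL/cmH2O = 9.0 × 0.030 L/cmH2O = 0.27 s.
Passive exhalation: V(t)/V₀ = e^(−t/τ) = e^(−0.60/0.27) = 0.1084.
Fraction exhaled = 1 − 0.1084 = 0.8916 → 89.16%.

89.2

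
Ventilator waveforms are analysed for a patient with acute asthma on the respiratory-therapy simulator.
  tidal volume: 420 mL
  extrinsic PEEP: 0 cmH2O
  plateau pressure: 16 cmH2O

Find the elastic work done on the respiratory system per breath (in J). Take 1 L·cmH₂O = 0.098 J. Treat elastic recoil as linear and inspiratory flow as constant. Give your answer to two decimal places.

Elastic work ≈ ½ × (Pplat − PEEP) × Vt = 0.5 × (16 − 0) × 0.420 L = 0.5 × 16.0 × 0.420 = 3.36 L·cmH2O.
× 0.098 J/(L·cmH2O) → 0.3293 J.

0.33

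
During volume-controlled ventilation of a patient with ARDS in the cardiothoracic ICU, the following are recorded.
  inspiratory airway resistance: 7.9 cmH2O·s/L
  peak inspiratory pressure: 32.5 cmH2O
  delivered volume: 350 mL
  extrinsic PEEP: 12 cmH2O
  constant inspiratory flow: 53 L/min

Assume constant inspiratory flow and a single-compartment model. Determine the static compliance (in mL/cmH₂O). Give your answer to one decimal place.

Flow: 53 L/min ÷ 60 = 0.8833 L/s.
Equation of motion (constant flow): PIP = Vt/C + R·V̇ + PEEP.
Vt/C = PIP − R·V̇ − PEEP = 32.5 − 7.9×0.8833 − 12 = 32.5 − 6.978 − 12 = 13.522 cmH2O.
C = Vt / 13.522 = 350 / 13.522 = 25.884 mL/cmH2O.

25.9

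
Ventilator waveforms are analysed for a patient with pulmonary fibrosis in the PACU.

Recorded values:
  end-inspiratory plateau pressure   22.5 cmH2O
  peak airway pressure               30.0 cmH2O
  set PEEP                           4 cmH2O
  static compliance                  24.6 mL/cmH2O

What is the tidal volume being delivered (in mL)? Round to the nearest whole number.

455

Vt = Cstat × (Pplat − PEEP) = 24.6 × (22.5 − 4) = 24.6 × 18.5 = 455.1 mL.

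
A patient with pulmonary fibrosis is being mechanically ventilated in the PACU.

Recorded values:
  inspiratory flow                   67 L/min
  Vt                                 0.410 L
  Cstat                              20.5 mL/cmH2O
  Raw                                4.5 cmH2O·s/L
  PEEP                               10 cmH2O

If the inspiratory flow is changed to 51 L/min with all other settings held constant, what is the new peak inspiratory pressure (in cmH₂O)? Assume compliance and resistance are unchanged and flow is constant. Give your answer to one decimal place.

Flow: 67 L/min ÷ 60 = 1.1167 L/s.
New flow: 51 L/min ÷ 60 = 0.85 L/s.
PIP = Vt/C + R·V̇ + PEEP (constant-flow equation of motion).
Only the resistive term changes: ΔPIP = R × ΔV̇ = 4.5 × (0.85 − 1.1167) = 4.5 × -0.2667 = -1.2 cmH2O.
Original PIP = 410/20.5 + 4.5×1.1167 + 10 = 35.025 cmH2O; new PIP = 35.025 + (-1.2) = 33.825 cmH2O.

33.8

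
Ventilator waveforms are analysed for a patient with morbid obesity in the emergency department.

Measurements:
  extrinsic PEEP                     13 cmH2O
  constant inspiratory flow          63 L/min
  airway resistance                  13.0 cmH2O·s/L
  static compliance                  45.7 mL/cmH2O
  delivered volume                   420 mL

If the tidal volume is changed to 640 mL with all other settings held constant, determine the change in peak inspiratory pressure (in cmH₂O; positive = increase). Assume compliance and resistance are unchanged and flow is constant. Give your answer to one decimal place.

PIP = Vt/C + R·V̇ + PEEP (constant-flow equation of motion).
Only the elastic term changes: ΔPIP = ΔVt / C = (640 − 420) / 45.7 = 4.814 cmH2O.

4.8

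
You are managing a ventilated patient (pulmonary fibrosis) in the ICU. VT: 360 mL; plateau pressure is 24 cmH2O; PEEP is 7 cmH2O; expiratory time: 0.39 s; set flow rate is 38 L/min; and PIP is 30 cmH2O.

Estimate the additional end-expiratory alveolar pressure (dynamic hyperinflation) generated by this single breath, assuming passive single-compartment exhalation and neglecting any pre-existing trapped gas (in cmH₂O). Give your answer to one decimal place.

Flow: 38 L/min ÷ 60 = 0.6333 L/s.
R = (PIP − Pplat)/V̇ = (30 − 24) / 0.6333 = 6.0/0.6333 = 9.474 cmH2O·s/L.
C = Vt/(Pplat − PEEP) = 360.0 / (24 − 7) = 360.0/17.0 = 21.176 mL/cmH2O.
τ = R × C = 9.474 × 0.02118 L/cmH2O = 0.2007 s.
Fraction remaining = e^(−Te/τ) = e^(−0.39/0.2007) = 0.1432; trapped volume = 360.0 × 0.1432 = 51.552 mL.
Additional alveolar pressure from trapping ≈ V_trapped / C = 51.552 / 21.176 = 2.434 cmH2O.

2.4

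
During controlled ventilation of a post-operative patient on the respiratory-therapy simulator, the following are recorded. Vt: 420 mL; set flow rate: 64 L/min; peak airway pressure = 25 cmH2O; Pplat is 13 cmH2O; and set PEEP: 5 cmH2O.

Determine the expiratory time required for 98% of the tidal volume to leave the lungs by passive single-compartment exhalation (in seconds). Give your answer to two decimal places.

2.31

Flow: 64 L/min ÷ 60 = 1.0667 L/s.
R = (PIP − Pplat)/V̇ = (25 − 13) / 1.0667 = 12.0/1.0667 = 11.25 cmH2O·s/L.
C = Vt/(Pplat − PEEP) = 420.0 / (13 − 5) = 420.0/8.0 = 52.5 mL/cmH2O.
τ = R × C = 11.25 × 0.0525 L/cmH2O = 0.5906 s.
t = −τ·ln(1 − 0.98) = −0.5906·ln(0.02) = 2.31 s.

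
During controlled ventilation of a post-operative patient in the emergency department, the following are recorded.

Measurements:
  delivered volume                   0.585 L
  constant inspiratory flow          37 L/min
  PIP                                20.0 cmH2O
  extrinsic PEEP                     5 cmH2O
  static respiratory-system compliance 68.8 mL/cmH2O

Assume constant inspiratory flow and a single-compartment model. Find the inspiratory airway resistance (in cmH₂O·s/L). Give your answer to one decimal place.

Flow: 37 L/min ÷ 60 = 0.6167 L/s.
Equation of motion (constant flow): PIP = Vt/C + R·V̇ + PEEP.
R·V̇ = PIP − Vt/C − PEEP = 20.0 − 585/68.8 − 5 = 20.0 − 8.503 − 5 = 6.497 cmH2O.
R = 6.497 / 0.6167 = 10.535 cmH2O·s/L.

10.5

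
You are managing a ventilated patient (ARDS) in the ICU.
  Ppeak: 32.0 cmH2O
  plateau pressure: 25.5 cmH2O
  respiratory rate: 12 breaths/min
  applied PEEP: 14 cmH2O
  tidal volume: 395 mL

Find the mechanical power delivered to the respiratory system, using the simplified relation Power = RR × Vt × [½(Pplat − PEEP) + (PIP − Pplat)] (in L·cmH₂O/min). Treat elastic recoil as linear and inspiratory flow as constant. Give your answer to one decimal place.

58.1

Per-breath work = Vt × [½(Pplat−PEEP) + (PIP−Pplat)] = 0.395 × [0.5×11.5 + 6.5] = 0.395 × 12.25 = 4.839 L·cmH2O.
Power = 12 × 4.839 = 58.068 L·cmH2O/min.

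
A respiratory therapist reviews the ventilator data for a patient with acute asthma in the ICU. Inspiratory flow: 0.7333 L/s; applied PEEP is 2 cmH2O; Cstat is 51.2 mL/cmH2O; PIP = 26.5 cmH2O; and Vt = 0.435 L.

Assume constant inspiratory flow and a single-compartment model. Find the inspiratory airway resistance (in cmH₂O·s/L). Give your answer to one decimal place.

21.8

Equation of motion (constant flow): PIP = Vt/C + R·V̇ + PEEP.
R·V̇ = PIP − Vt/C − PEEP = 26.5 − 435/51.2 − 2 = 26.5 − 8.496 − 2 = 16.004 cmH2O.
R = 16.004 / 0.7333 = 21.825 cmH2O·s/L.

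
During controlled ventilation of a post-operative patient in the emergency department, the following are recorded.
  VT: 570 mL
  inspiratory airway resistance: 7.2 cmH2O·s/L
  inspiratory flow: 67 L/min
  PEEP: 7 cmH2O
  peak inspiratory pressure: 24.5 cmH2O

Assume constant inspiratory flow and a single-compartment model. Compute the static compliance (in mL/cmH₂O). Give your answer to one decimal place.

60.3

Flow: 67 L/min ÷ 60 = 1.1167 L/s.
Equation of motion (constant flow): PIP = Vt/C + R·V̇ + PEEP.
Vt/C = PIP − R·V̇ − PEEP = 24.5 − 7.2×1.1167 − 7 = 24.5 − 8.04 − 7 = 9.46 cmH2O.
C = Vt / 9.46 = 570 / 9.46 = 60.254 mL/cmH2O.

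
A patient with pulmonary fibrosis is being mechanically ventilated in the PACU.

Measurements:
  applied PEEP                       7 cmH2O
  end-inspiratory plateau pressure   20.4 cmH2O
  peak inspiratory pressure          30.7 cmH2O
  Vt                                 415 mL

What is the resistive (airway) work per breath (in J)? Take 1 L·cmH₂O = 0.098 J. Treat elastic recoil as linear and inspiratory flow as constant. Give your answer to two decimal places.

0.42

With constant inspiratory flow the resistive pressure is constant at PIP − Pplat = 30.7 − 20.4 = 10.3 cmH2O, so resistive work = 10.3 × 0.415 = 4.275 L·cmH2O.
× 0.098 J/(L·cmH2O) → 0.419 J.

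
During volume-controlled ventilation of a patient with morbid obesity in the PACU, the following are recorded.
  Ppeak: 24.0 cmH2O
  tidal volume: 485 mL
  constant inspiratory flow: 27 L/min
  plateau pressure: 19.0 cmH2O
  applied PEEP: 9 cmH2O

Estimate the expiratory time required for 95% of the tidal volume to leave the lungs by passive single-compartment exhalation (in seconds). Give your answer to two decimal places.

Flow: 27 L/min ÷ 60 = 0.45 L/s.
R = (PIP − Pplat)/V̇ = (24.0 − 19.0) / 0.45 = 5.0/0.45 = 11.111 cmH2O·s/L.
C = Vt/(Pplat − PEEP) = 485.0 / (19.0 − 9) = 485.0/10.0 = 48.5 mL/cmH2O.
τ = R × C = 11.111 × 0.0485 L/cmH2O = 0.5389 s.
t = −τ·ln(1 − 0.95) = −0.5389·ln(0.05) = 1.614 s.

1.61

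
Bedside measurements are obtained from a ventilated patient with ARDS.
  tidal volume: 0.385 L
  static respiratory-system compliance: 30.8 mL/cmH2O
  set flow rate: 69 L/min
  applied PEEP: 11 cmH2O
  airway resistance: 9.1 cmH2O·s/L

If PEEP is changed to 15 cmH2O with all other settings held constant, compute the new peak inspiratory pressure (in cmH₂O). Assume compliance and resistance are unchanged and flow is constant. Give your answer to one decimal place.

38.0

Flow: 69 L/min ÷ 60 = 1.15 L/s.
PIP = Vt/C + R·V̇ + PEEP (constant-flow equation of motion).
Only the baseline term changes: ΔPIP = ΔPEEP = 15 − 11 = 4.0 cmH2O.
Original PIP = 385/30.8 + 9.1×1.15 + 11 = 33.965 cmH2O; new PIP = 33.965 + (4.0) = 37.965 cmH2O.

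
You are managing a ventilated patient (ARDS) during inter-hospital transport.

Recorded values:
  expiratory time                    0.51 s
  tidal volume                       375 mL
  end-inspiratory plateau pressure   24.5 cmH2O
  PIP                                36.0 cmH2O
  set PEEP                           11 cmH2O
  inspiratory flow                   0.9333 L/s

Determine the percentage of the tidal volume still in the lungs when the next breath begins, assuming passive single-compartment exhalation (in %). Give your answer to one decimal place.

R = (PIP − Pplat)/V̇ = (36.0 − 24.5) / 0.9333 = 11.5/0.9333 = 12.322 cmH2O·s/L.
C = Vt/(Pplat − PEEP) = 375.0 / (24.5 − 11) = 375.0/13.5 = 27.778 mL/cmH2O.
τ = R × C = 12.322 × 0.02778 L/cmH2O = 0.3423 s.
Fraction remaining at end-expiration = e^(−Te/τ) = e^(−0.51/0.3423) = 0.2254 → 22.54%.

22.5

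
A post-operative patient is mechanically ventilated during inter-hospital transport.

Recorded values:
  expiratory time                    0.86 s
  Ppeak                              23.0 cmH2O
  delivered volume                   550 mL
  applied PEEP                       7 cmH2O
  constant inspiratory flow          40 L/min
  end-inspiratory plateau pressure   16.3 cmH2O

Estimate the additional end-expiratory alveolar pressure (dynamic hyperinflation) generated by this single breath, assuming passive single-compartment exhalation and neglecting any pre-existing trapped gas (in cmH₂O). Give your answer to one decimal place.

Flow: 40 L/min ÷ 60 = 0.6667 L/s.
R = (PIP − Pplat)/V̇ = (23.0 − 16.3) / 0.6667 = 6.7/0.6667 = 10.049 cmH2O·s/L.
C = Vt/(Pplat − PEEP) = 550.0 / (16.3 − 7) = 550.0/9.3 = 59.14 mL/cmH2O.
τ = R × C = 10.049 × 0.05914 L/cmH2O = 0.5943 s.
Fraction remaining = e^(−Te/τ) = e^(−0.86/0.5943) = 0.2353; trapped volume = 550.0 × 0.2353 = 129.42 mL.
Additional alveolar pressure from trapping ≈ V_trapped / C = 129.42 / 59.14 = 2.188 cmH2O.

2.2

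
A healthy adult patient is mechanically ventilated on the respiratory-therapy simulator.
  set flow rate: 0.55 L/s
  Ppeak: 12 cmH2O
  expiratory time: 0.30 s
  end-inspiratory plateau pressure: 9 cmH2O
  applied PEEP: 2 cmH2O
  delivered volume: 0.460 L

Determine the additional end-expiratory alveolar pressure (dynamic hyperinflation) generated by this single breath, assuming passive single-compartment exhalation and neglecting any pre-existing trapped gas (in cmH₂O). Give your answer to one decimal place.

3.0

R = (PIP − Pplat)/V̇ = (12 − 9) / 0.55 = 3.0/0.55 = 5.455 cmH2O·s/L.
C = Vt/(Pplat − PEEP) = 460.0 / (9 − 2) = 460.0/7.0 = 65.714 mL/cmH2O.
τ = R × C = 5.455 × 0.06571 L/cmH2O = 0.3584 s.
Fraction remaining = e^(−Te/τ) = e^(−0.30/0.3584) = 0.433; trapped volume = 460.0 × 0.433 = 199.18 mL.
Additional alveolar pressure from trapping ≈ V_trapped / C = 199.18 / 65.714 = 3.031 cmH2O.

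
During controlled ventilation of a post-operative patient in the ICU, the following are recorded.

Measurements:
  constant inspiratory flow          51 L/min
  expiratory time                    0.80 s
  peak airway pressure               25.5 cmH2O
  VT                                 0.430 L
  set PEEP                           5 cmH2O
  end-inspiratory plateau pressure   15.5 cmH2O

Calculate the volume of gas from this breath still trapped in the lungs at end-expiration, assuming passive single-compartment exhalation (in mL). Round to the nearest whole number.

Flow: 51 L/min ÷ 60 = 0.85 L/s.
R = (PIP − Pplat)/V̇ = (25.5 − 15.5) / 0.85 = 10.0/0.85 = 11.765 cmH2O·s/L.
C = Vt/(Pplat − PEEP) = 430.0 / (15.5 − 5) = 430.0/10.5 = 40.952 mL/cmH2O.
τ = R × C = 11.765 × 0.04095 L/cmH2O = 0.4818 s.
Fraction remaining = e^(−Te/τ) = e^(−0.80/0.4818) = 0.1901.
Trapped volume = 430.0 × 0.1901 = 81.743 mL.

82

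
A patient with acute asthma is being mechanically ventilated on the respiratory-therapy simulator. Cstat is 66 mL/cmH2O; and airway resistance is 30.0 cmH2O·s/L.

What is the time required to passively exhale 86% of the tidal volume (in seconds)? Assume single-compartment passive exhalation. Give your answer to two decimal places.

3.89

τ = R × C = 30.0 × 66 mL/cmH2O = 30.0 × 0.066 L/cmH2O = 1.98 s.
Exhaled fraction f = 1 − e^(−t/τ) → t = −τ·ln(1 − f) = −1.98·ln(0.14) = 3.893 s.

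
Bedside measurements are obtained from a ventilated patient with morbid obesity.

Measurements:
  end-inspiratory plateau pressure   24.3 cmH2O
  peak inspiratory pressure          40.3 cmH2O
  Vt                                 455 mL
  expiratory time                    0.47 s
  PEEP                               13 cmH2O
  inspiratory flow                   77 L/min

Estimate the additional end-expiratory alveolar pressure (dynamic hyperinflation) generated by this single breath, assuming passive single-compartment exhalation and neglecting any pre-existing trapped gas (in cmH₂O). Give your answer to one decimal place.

Flow: 77 L/min ÷ 60 = 1.2833 L/s.
R = (PIP − Pplat)/V̇ = (40.3 − 24.3) / 1.2833 = 16.0/1.2833 = 12.468 cmH2O·s/L.
C = Vt/(Pplat − PEEP) = 455.0 / (24.3 − 13) = 455.0/11.3 = 40.265 mL/cmH2O.
τ = R × C = 12.468 × 0.04027 L/cmH2O = 0.5021 s.
Fraction remaining = e^(−Te/τ) = e^(−0.47/0.5021) = 0.3922; trapped volume = 455.0 × 0.3922 = 178.45 mL.
Additional alveolar pressure from trapping ≈ V_trapped / C = 178.45 / 40.265 = 4.432 cmH2O.

4.4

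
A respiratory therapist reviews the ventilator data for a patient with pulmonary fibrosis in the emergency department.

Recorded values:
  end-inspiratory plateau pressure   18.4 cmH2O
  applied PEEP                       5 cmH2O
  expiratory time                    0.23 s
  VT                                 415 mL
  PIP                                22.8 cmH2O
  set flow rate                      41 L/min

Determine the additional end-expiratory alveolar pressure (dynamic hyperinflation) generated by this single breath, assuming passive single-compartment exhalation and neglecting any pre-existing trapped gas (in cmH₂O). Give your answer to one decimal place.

Flow: 41 L/min ÷ 60 = 0.6833 L/s.
R = (PIP − Pplat)/V̇ = (22.8 − 18.4) / 0.6833 = 4.4/0.6833 = 6.439 cmH2O·s/L.
C = Vt/(Pplat − PEEP) = 415.0 / (18.4 − 5) = 415.0/13.4 = 30.97 mL/cmH2O.
τ = R × C = 6.439 × 0.03097 L/cmH2O = 0.1994 s.
Fraction remaining = e^(−Te/τ) = e^(−0.23/0.1994) = 0.3155; trapped volume = 415.0 × 0.3155 = 130.93 mL.
Additional alveolar pressure from trapping ≈ V_trapped / C = 130.93 / 30.97 = 4.228 cmH2O.

4.2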